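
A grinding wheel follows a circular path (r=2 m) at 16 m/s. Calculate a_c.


Given: v = 16 m/s, r = 2 m
Using a_c = v^2 / r
a_c = 16^2 / 2
a_c = 256 / 2
a_c = 128 m/s^2

128 m/s^2


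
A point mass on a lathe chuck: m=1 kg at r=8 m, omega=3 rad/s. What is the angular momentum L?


Given: m = 1 kg, r = 8 m, omega = 3 rad/s
For a point mass: I = m*r^2
I = 1*8^2 = 1*64 = 64
L = I*omega = 64*3
L = 192 kg*m^2/s

192 kg*m^2/s


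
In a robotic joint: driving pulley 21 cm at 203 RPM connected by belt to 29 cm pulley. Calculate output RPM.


Given: D1 = 21 cm, w1 = 203 RPM, D2 = 29 cm
Using D1*w1 = D2*w2
w2 = D1*w1 / D2
w2 = 21*203 / 29
w2 = 4263 / 29
w2 = 147 RPM

147 RPM


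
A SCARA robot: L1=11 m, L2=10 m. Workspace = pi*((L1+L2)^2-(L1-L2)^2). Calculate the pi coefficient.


Given: L1 = 11, L2 = 10
(L1+L2)^2 = (21)^2 = 441
(L1-L2)^2 = (1)^2 = 1
Difference = 441 - 1 = 440
This equals 4*L1*L2 = 4*11*10 = 440
Workspace area = 440*pi

440


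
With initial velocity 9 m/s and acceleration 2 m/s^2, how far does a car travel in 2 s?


Given: v0 = 9 m/s, a = 2 m/s^2, t = 2 s
Using s = v0*t + (1/2)*a*t^2
s = 9*2 + (1/2)*2*2^2
s = 18 + (1/2)*8
s = 18 + 4
s = 22

22 m


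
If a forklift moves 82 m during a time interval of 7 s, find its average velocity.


Given: distance d = 82 m, time t = 7 s
Using v = d / t
v = 82 / 7
v = 82/7 m/s

82/7 m/s


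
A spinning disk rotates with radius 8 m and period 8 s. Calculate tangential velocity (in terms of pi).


Given: radius r = 8 m, period T = 8 s
Using v = 2*pi*r / T
v = 2*pi*8 / 8
v = 16*pi / 8
v = 2*pi m/s

2*pi m/s


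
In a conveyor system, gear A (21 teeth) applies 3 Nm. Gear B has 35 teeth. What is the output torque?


Given: N1 = 21, N2 = 35, T1 = 3 Nm
Using T2/T1 = N2/N1
T2 = T1 * N2 / N1
T2 = 3 * 35 / 21
T2 = 105 / 21
T2 = 5 Nm

5 Nm


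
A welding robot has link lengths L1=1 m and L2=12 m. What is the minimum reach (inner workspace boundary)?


Given: L1 = 1 m, L2 = 12 m
For a 2-link planar arm, min reach = |L1 - L2| (second link folded back)
Min reach = |1 - 12|
Min reach = 11 m

11 m


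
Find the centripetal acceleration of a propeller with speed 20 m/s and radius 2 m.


Given: v = 20 m/s, r = 2 m
Using a_c = v^2 / r
a_c = 20^2 / 2
a_c = 400 / 2
a_c = 200 m/s^2

200 m/s^2


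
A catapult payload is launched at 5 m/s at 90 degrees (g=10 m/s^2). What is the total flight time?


Given: v0 = 5 m/s, theta = 90 deg, g = 10 m/s^2
sin(90) = 1
Using T = 2*v0*sin(theta) / g
T = 2*5*1 / 10
T = 10 / 10
T = 1 s

1 s


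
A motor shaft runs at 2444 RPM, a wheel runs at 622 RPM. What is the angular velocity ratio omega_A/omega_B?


Given: RPM_A = 2444, RPM_B = 622
omega = 2*pi*RPM/60, so omega_A/omega_B = RPM_A / RPM_B
omega_A/omega_B = 2444 / 622
omega_A/omega_B = 1222/311

1222/311


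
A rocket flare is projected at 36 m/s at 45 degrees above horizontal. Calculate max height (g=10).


Given: v0 = 36 m/s, theta = 45 deg, g = 10 m/s^2
sin^2(45) = 1/2
Using H = v0^2 * sin^2(theta) / (2*g)
H = 36^2 * 1/2 / (2*10)
H = 1296 * 1/2 / 20
H = 648 / 20
H = 162/5 m

162/5 m


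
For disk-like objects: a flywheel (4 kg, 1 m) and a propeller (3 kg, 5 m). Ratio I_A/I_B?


Given: M1=4 kg, R1=1 m, M2=3 kg, R2=5 m
For a disk: I = (1/2)*M*R^2, so I_A/I_B = (M1*R1^2)/(M2*R2^2)
M1*R1^2 = 4*1 = 4
M2*R2^2 = 3*25 = 75
I_A/I_B = 4/75 = 4/75

4/75


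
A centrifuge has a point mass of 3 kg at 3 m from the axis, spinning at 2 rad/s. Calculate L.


Given: m = 3 kg, r = 3 m, omega = 2 rad/s
For a point mass: I = m*r^2
I = 3*3^2 = 3*9 = 27
L = I*omega = 27*2
L = 54 kg*m^2/s

54 kg*m^2/s


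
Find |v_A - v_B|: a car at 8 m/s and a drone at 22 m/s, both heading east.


Given: v_A = 8 m/s east, v_B = 22 m/s east
Both move in the same direction; relative speed = |v_A - v_B|
|8 - 22| = |-14|
= 14 m/s

14 m/s


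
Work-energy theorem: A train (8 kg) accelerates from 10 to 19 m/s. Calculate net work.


Given: m = 8 kg, v0 = 10 m/s, v = 19 m/s
Using W = (1/2)*m*(v^2 - v0^2)
v^2 = 19^2 = 361
v0^2 = 10^2 = 100
v^2 - v0^2 = 361 - 100 = 261
W = (1/2)*8*261 = 1044 J

1044 J


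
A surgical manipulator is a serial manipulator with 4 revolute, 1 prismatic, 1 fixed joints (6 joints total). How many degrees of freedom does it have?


Given: serial robot with 4 revolute, 1 prismatic, 1 fixed joints
DOF contribution per joint type: revolute=1, prismatic=1, spherical=3, fixed=0
DOF = 4*1 + 1*1 + 1*0
DOF = 5

5


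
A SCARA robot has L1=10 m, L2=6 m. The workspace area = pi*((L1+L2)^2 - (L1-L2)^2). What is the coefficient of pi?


Given: L1 = 10, L2 = 6
(L1+L2)^2 = (16)^2 = 256
(L1-L2)^2 = (4)^2 = 16
Difference = 256 - 16 = 240
This equals 4*L1*L2 = 4*10*6 = 240
Workspace area = 240*pi

240


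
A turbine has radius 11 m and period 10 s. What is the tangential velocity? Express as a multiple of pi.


Given: radius r = 11 m, period T = 10 s
Using v = 2*pi*r / T
v = 2*pi*11 / 10
v = 22*pi / 10
v = 11/5*pi m/s

11/5*pi m/s


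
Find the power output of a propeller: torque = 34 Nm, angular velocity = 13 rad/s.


Given: tau = 34 Nm, omega = 13 rad/s
Using P = tau * omega
P = 34 * 13
P = 442 W

442 W


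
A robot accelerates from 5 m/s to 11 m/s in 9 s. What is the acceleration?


Given: initial velocity v0 = 5 m/s, final velocity v = 11 m/s, time t = 9 s
Using a = (v - v0) / t
a = (11 - 5) / 9
a = 6 / 9
a = 2/3 m/s^2

2/3 m/s^2


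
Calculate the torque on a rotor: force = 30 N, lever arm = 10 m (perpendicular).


Given: F = 30 N, r = 10 m, angle = 90 deg (perpendicular)
Using tau = F * r * sin(90)
sin(90) = 1
tau = 30 * 10 * 1
tau = 300 Nm

300 Nm


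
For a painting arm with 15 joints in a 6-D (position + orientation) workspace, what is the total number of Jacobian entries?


Given: task space dimension = 6, joints = 15
Jacobian is a 6 x 15 matrix
Total entries = rows * columns
Total = 6 * 15
Total = 90

90


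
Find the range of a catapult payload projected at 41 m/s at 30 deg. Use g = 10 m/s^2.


Given: v0 = 41 m/s, theta = 30 deg, g = 10 m/s^2
sin(2*30) = sin(60) = sqrt(3)/2
Using R = v0^2 * sin(2*theta) / g
R = 41^2 * (sqrt(3)/2) / 10
R = 1681 * sqrt(3) / 20
R = 1681/20*sqrt(3) m

1681/20*sqrt(3) m


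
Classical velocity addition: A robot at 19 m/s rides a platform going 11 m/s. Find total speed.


Given: object velocity = 19 m/s, platform velocity = 11 m/s (same direction)
Using classical velocity addition: v_total = v_object + v_platform
v_total = 19 + 11
v_total = 30 m/s

30 m/s


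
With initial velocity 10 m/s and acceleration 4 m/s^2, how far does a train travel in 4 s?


Given: v0 = 10 m/s, a = 4 m/s^2, t = 4 s
Using s = v0*t + (1/2)*a*t^2
s = 10*4 + (1/2)*4*4^2
s = 40 + (1/2)*64
s = 40 + 32
s = 72

72 m


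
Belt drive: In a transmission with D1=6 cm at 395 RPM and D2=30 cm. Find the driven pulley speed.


Given: D1 = 6 cm, w1 = 395 RPM, D2 = 30 cm
Using D1*w1 = D2*w2
w2 = D1*w1 / D2
w2 = 6*395 / 30
w2 = 2370 / 30
w2 = 79 RPM

79 RPM


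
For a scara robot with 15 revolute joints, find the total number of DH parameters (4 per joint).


Given: 15 joints, 4 DH parameters per joint (d, theta, a, alpha)
Total DH parameters = number_of_joints * 4
Total = 15 * 4
Total = 60

60


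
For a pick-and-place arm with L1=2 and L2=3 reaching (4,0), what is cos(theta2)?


Given: L1 = 2, L2 = 3, target (x, y) = (4, 0)
Using cos(theta2) = (x^2 + y^2 - L1^2 - L2^2) / (2*L1*L2)
x^2 + y^2 = 4^2 + 0 = 16
L1^2 + L2^2 = 4 + 9 = 13
Numerator = 16 - 13 = 3
Denominator = 2*2*3 = 12
cos(theta2) = 3/12 = 1/4

1/4


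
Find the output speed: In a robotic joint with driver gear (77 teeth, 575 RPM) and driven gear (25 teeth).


Given: N1 = 77 teeth, w1 = 575 RPM, N2 = 25 teeth
Using N1*w1 = N2*w2
w2 = N1*w1 / N2
w2 = 77*575 / 25
w2 = 44275 / 25
w2 = 1771 RPM

1771 RPM


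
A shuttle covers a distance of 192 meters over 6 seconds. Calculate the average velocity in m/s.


Given: distance d = 192 m, time t = 6 s
Using v = d / t
v = 192 / 6
v = 32 m/s

32 m/s


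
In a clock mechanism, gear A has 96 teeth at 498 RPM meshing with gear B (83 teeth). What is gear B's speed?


Given: N1 = 96 teeth, w1 = 498 RPM, N2 = 83 teeth
Using N1*w1 = N2*w2
w2 = N1*w1 / N2
w2 = 96*498 / 83
w2 = 47808 / 83
w2 = 576 RPM

576 RPM


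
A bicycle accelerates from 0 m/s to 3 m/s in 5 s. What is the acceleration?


Given: initial velocity v0 = 0 m/s, final velocity v = 3 m/s, time t = 5 s
Using a = (v - v0) / t
a = (3 - 0) / 5
a = 3 / 5
a = 3/5 m/s^2

3/5 m/s^2


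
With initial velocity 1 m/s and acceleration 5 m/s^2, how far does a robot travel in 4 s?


Given: v0 = 1 m/s, a = 5 m/s^2, t = 4 s
Using s = v0*t + (1/2)*a*t^2
s = 1*4 + (1/2)*5*4^2
s = 4 + (1/2)*80
s = 4 + 40
s = 44

44 m


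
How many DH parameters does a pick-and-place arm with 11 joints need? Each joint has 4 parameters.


Given: 11 joints, 4 DH parameters per joint (d, theta, a, alpha)
Total DH parameters = number_of_joints * 4
Total = 11 * 4
Total = 44

44


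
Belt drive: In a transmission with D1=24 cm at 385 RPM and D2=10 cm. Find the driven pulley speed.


Given: D1 = 24 cm, w1 = 385 RPM, D2 = 10 cm
Using D1*w1 = D2*w2
w2 = D1*w1 / D2
w2 = 24*385 / 10
w2 = 9240 / 10
w2 = 924 RPM

924 RPM


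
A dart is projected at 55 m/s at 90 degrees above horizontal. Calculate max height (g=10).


Given: v0 = 55 m/s, theta = 90 deg, g = 10 m/s^2
sin^2(90) = 1
Using H = v0^2 * sin^2(theta) / (2*g)
H = 55^2 * 1 / (2*10)
H = 3025 * 1 / 20
H = 3025 / 20
H = 605/4 m

605/4 m


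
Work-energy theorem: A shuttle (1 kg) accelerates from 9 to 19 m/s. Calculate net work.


Given: m = 1 kg, v0 = 9 m/s, v = 19 m/s
Using W = (1/2)*m*(v^2 - v0^2)
v^2 = 19^2 = 361
v0^2 = 9^2 = 81
v^2 - v0^2 = 361 - 81 = 280
W = (1/2)*1*280 = 140 J

140 J


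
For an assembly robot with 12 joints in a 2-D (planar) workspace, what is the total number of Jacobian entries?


Given: task space dimension = 2, joints = 12
Jacobian is a 2 x 12 matrix
Total entries = rows * columns
Total = 2 * 12
Total = 24

24


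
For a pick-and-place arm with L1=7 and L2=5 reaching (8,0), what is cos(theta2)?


Given: L1 = 7, L2 = 5, target (x, y) = (8, 0)
Using cos(theta2) = (x^2 + y^2 - L1^2 - L2^2) / (2*L1*L2)
x^2 + y^2 = 8^2 + 0 = 64
L1^2 + L2^2 = 49 + 25 = 74
Numerator = 64 - 74 = -10
Denominator = 2*7*5 = 70
cos(theta2) = -10/70 = -1/7

-1/7


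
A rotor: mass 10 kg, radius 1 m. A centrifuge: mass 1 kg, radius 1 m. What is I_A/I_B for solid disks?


Given: M1=10 kg, R1=1 m, M2=1 kg, R2=1 m
For a disk: I = (1/2)*M*R^2, so I_A/I_B = (M1*R1^2)/(M2*R2^2)
M1*R1^2 = 10*1 = 10
M2*R2^2 = 1*1 = 1
I_A/I_B = 10/1 = 10

10


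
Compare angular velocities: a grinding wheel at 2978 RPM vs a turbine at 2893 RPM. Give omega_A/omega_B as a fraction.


Given: RPM_A = 2978, RPM_B = 2893
omega = 2*pi*RPM/60, so omega_A/omega_B = RPM_A / RPM_B
omega_A/omega_B = 2978 / 2893
omega_A/omega_B = 2978/2893

2978/2893


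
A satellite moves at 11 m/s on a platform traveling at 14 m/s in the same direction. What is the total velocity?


Given: object velocity = 11 m/s, platform velocity = 14 m/s (same direction)
Using classical velocity addition: v_total = v_object + v_platform
v_total = 11 + 14
v_total = 25 m/s

25 m/s


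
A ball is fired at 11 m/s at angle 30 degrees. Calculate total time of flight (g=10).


Given: v0 = 11 m/s, theta = 30 deg, g = 10 m/s^2
sin(30) = 1/2
Using T = 2*v0*sin(theta) / g
T = 2*11*1/2 / 10
T = 11 / 10
T = 11/10 s

11/10 s


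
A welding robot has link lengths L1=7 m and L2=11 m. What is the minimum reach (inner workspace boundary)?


Given: L1 = 7 m, L2 = 11 m
For a 2-link planar arm, min reach = |L1 - L2| (second link folded back)
Min reach = |7 - 11|
Min reach = 4 m

4 m


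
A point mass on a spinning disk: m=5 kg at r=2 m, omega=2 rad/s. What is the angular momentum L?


Given: m = 5 kg, r = 2 m, omega = 2 rad/s
For a point mass: I = m*r^2
I = 5*2^2 = 5*4 = 20
L = I*omega = 20*2
L = 40 kg*m^2/s

40 kg*m^2/s


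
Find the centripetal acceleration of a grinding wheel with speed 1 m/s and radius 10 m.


Given: v = 1 m/s, r = 10 m
Using a_c = v^2 / r
a_c = 1^2 / 10
a_c = 1 / 10
a_c = 1/10 m/s^2

1/10 m/s^2


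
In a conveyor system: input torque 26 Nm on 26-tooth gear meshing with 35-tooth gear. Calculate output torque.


Given: N1 = 26, N2 = 35, T1 = 26 Nm
Using T2/T1 = N2/N1
T2 = T1 * N2 / N1
T2 = 26 * 35 / 26
T2 = 910 / 26
T2 = 35 Nm

35 Nm


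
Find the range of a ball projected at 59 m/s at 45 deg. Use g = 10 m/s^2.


Given: v0 = 59 m/s, theta = 45 deg, g = 10 m/s^2
sin(2*45) = sin(90) = 1
Using R = v0^2 * sin(2*theta) / g
R = 59^2 * 1 / 10
R = 3481 / 10
R = 3481/10 m

3481/10 m


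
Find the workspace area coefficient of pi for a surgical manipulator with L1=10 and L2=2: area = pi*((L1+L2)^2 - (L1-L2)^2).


Given: L1 = 10, L2 = 2
(L1+L2)^2 = (12)^2 = 144
(L1-L2)^2 = (8)^2 = 64
Difference = 144 - 64 = 80
This equals 4*L1*L2 = 4*10*2 = 80
Workspace area = 80*pi

80


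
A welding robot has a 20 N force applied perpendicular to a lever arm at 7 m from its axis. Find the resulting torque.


Given: F = 20 N, r = 7 m, angle = 90 deg (perpendicular)
Using tau = F * r * sin(90)
sin(90) = 1
tau = 20 * 7 * 1
tau = 140 Nm

140 Nm


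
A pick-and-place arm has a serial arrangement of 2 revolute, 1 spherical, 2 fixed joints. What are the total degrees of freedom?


Given: serial robot with 2 revolute, 1 spherical, 2 fixed joints
DOF contribution per joint type: revolute=1, prismatic=1, spherical=3, fixed=0
DOF = 2*1 + 1*3 + 2*0
DOF = 5

5


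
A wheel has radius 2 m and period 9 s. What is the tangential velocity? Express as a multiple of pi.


Given: radius r = 2 m, period T = 9 s
Using v = 2*pi*r / T
v = 2*pi*2 / 9
v = 4*pi / 9
v = 4/9*pi m/s

4/9*pi m/s


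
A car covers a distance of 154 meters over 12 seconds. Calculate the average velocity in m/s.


Given: distance d = 154 m, time t = 12 s
Using v = d / t
v = 154 / 12
v = 77/6 m/s

77/6 m/s


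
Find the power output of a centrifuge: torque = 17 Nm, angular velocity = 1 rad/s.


Given: tau = 17 Nm, omega = 1 rad/s
Using P = tau * omega
P = 17 * 1
P = 17 W

17 W


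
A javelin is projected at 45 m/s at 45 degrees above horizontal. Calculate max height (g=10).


Given: v0 = 45 m/s, theta = 45 deg, g = 10 m/s^2
sin^2(45) = 1/2
Using H = v0^2 * sin^2(theta) / (2*g)
H = 45^2 * 1/2 / (2*10)
H = 2025 * 1/2 / 20
H = 2025/2 / 20
H = 405/8 m

405/8 m


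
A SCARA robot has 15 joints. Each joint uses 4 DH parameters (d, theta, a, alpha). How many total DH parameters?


Given: 15 joints, 4 DH parameters per joint (d, theta, a, alpha)
Total DH parameters = number_of_joints * 4
Total = 15 * 4
Total = 60

60


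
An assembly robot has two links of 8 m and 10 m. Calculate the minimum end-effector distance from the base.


Given: L1 = 8 m, L2 = 10 m
For a 2-link planar arm, min reach = |L1 - L2| (second link folded back)
Min reach = |8 - 10|
Min reach = 2 m

2 m


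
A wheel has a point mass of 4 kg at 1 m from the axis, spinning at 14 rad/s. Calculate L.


Given: m = 4 kg, r = 1 m, omega = 14 rad/s
For a point mass: I = m*r^2
I = 4*1^2 = 4*1 = 4
L = I*omega = 4*14
L = 56 kg*m^2/s

56 kg*m^2/s


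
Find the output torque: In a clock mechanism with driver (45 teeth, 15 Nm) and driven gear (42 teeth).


Given: N1 = 45, N2 = 42, T1 = 15 Nm
Using T2/T1 = N2/N1
T2 = T1 * N2 / N1
T2 = 15 * 42 / 45
T2 = 630 / 45
T2 = 14 Nm

14 Nm


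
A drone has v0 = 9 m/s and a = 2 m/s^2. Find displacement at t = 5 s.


Given: v0 = 9 m/s, a = 2 m/s^2, t = 5 s
Using s = v0*t + (1/2)*a*t^2
s = 9*5 + (1/2)*2*5^2
s = 45 + (1/2)*50
s = 45 + 25
s = 70

70 m


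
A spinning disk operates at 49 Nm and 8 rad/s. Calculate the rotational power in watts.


Given: tau = 49 Nm, omega = 8 rad/s
Using P = tau * omega
P = 49 * 8
P = 392 W

392 W


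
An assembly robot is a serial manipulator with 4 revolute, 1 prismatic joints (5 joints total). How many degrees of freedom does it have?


Given: serial robot with 4 revolute, 1 prismatic joints
DOF contribution per joint type: revolute=1, prismatic=1, spherical=3, fixed=0
DOF = 4*1 + 1*1
DOF = 5

5


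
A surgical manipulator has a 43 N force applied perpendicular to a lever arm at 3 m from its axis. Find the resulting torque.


Given: F = 43 N, r = 3 m, angle = 90 deg (perpendicular)
Using tau = F * r * sin(90)
sin(90) = 1
tau = 43 * 3 * 1
tau = 129 Nm

129 Nm


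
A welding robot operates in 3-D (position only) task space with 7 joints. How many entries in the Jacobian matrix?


Given: task space dimension = 3, joints = 7
Jacobian is a 3 x 7 matrix
Total entries = rows * columns
Total = 3 * 7
Total = 21

21


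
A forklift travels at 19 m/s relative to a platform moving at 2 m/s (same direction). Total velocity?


Given: object velocity = 19 m/s, platform velocity = 2 m/s (same direction)
Using classical velocity addition: v_total = v_object + v_platform
v_total = 19 + 2
v_total = 21 m/s

21 m/s


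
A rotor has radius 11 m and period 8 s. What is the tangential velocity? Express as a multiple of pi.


Given: radius r = 11 m, period T = 8 s
Using v = 2*pi*r / T
v = 2*pi*11 / 8
v = 22*pi / 8
v = 11/4*pi m/s

11/4*pi m/s


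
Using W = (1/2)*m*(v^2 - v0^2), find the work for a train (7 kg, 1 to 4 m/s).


Given: m = 7 kg, v0 = 1 m/s, v = 4 m/s
Using W = (1/2)*m*(v^2 - v0^2)
v^2 = 4^2 = 16
v0^2 = 1^2 = 1
v^2 - v0^2 = 16 - 1 = 15
W = (1/2)*7*15 = 105/2 J

105/2 J


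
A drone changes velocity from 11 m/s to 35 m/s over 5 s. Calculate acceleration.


Given: initial velocity v0 = 11 m/s, final velocity v = 35 m/s, time t = 5 s
Using a = (v - v0) / t
a = (35 - 11) / 5
a = 24 / 5
a = 24/5 m/s^2

24/5 m/s^2


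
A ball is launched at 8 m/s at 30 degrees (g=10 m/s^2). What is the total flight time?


Given: v0 = 8 m/s, theta = 30 deg, g = 10 m/s^2
sin(30) = 1/2
Using T = 2*v0*sin(theta) / g
T = 2*8*1/2 / 10
T = 8 / 10
T = 4/5 s

4/5 s


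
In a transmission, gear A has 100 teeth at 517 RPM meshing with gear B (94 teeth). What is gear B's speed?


Given: N1 = 100 teeth, w1 = 517 RPM, N2 = 94 teeth
Using N1*w1 = N2*w2
w2 = N1*w1 / N2
w2 = 100*517 / 94
w2 = 51700 / 94
w2 = 550 RPM

550 RPM


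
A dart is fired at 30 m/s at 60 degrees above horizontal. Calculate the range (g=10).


Given: v0 = 30 m/s, theta = 60 deg, g = 10 m/s^2
sin(2*60) = sin(120) = sqrt(3)/2
Using R = v0^2 * sin(2*theta) / g
R = 30^2 * (sqrt(3)/2) / 10
R = 900 * sqrt(3) / 20
R = 45*sqrt(3) m

45*sqrt(3) m


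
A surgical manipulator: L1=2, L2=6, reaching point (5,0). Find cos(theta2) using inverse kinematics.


Given: L1 = 2, L2 = 6, target (x, y) = (5, 0)
Using cos(theta2) = (x^2 + y^2 - L1^2 - L2^2) / (2*L1*L2)
x^2 + y^2 = 5^2 + 0 = 25
L1^2 + L2^2 = 4 + 36 = 40
Numerator = 25 - 40 = -15
Denominator = 2*2*6 = 24
cos(theta2) = -15/24 = -5/8

-5/8


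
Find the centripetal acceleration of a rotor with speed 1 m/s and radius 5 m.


Given: v = 1 m/s, r = 5 m
Using a_c = v^2 / r
a_c = 1^2 / 5
a_c = 1 / 5
a_c = 1/5 m/s^2

1/5 m/s^2


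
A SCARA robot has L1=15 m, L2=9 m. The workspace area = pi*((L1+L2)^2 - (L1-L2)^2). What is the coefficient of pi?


Given: L1 = 15, L2 = 9
(L1+L2)^2 = (24)^2 = 576
(L1-L2)^2 = (6)^2 = 36
Difference = 576 - 36 = 540
This equals 4*L1*L2 = 4*15*9 = 540
Workspace area = 540*pi

540


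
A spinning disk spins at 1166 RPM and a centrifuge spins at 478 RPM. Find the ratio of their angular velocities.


Given: RPM_A = 1166, RPM_B = 478
omega = 2*pi*RPM/60, so omega_A/omega_B = RPM_A / RPM_B
omega_A/omega_B = 1166 / 478
omega_A/omega_B = 583/239

583/239


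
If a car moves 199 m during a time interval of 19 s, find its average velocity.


Given: distance d = 199 m, time t = 19 s
Using v = d / t
v = 199 / 19
v = 199/19 m/s

199/19 m/s


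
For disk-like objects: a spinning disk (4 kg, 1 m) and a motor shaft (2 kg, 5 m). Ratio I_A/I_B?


Given: M1=4 kg, R1=1 m, M2=2 kg, R2=5 m
For a disk: I = (1/2)*M*R^2, so I_A/I_B = (M1*R1^2)/(M2*R2^2)
M1*R1^2 = 4*1 = 4
M2*R2^2 = 2*25 = 50
I_A/I_B = 4/50 = 2/25

2/25


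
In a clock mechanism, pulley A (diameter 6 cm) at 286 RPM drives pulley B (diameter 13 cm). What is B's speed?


Given: D1 = 6 cm, w1 = 286 RPM, D2 = 13 cm
Using D1*w1 = D2*w2
w2 = D1*w1 / D2
w2 = 6*286 / 13
w2 = 1716 / 13
w2 = 132 RPM

132 RPM


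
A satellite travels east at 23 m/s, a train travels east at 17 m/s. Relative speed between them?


Given: v_A = 23 m/s east, v_B = 17 m/s east
Both move in the same direction; relative speed = |v_A - v_B|
|23 - 17| = |6|
= 6 m/s

6 m/s


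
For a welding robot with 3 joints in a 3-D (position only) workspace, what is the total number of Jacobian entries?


Given: task space dimension = 3, joints = 3
Jacobian is a 3 x 3 matrix
Total entries = rows * columns
Total = 3 * 3
Total = 9

9


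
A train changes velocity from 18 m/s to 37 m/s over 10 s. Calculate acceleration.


Given: initial velocity v0 = 18 m/s, final velocity v = 37 m/s, time t = 10 s
Using a = (v - v0) / t
a = (37 - 18) / 10
a = 19 / 10
a = 19/10 m/s^2

19/10 m/s^2


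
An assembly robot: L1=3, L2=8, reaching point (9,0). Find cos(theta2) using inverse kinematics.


Given: L1 = 3, L2 = 8, target (x, y) = (9, 0)
Using cos(theta2) = (x^2 + y^2 - L1^2 - L2^2) / (2*L1*L2)
x^2 + y^2 = 9^2 + 0 = 81
L1^2 + L2^2 = 9 + 64 = 73
Numerator = 81 - 73 = 8
Denominator = 2*3*8 = 48
cos(theta2) = 8/48 = 1/6

1/6


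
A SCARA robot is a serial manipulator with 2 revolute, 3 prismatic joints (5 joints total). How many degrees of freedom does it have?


Given: serial robot with 2 revolute, 3 prismatic joints
DOF contribution per joint type: revolute=1, prismatic=1, spherical=3, fixed=0
DOF = 2*1 + 3*1
DOF = 5

5


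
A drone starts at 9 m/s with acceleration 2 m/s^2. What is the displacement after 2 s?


Given: v0 = 9 m/s, a = 2 m/s^2, t = 2 s
Using s = v0*t + (1/2)*a*t^2
s = 9*2 + (1/2)*2*2^2
s = 18 + (1/2)*8
s = 18 + 4
s = 22

22 m


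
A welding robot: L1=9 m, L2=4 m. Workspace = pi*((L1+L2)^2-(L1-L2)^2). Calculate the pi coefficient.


Given: L1 = 9, L2 = 4
(L1+L2)^2 = (13)^2 = 169
(L1-L2)^2 = (5)^2 = 25
Difference = 169 - 25 = 144
This equals 4*L1*L2 = 4*9*4 = 144
Workspace area = 144*pi

144


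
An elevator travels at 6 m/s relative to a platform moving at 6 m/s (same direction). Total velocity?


Given: object velocity = 6 m/s, platform velocity = 6 m/s (same direction)
Using classical velocity addition: v_total = v_object + v_platform
v_total = 6 + 6
v_total = 12 m/s

12 m/s


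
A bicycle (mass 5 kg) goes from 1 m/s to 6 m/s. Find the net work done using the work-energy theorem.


Given: m = 5 kg, v0 = 1 m/s, v = 6 m/s
Using W = (1/2)*m*(v^2 - v0^2)
v^2 = 6^2 = 36
v0^2 = 1^2 = 1
v^2 - v0^2 = 36 - 1 = 35
W = (1/2)*5*35 = 175/2 J

175/2 J


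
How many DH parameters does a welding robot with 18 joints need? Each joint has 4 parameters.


Given: 18 joints, 4 DH parameters per joint (d, theta, a, alpha)
Total DH parameters = number_of_joints * 4
Total = 18 * 4
Total = 72

72


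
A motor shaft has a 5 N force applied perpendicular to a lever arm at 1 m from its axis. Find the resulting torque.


Given: F = 5 N, r = 1 m, angle = 90 deg (perpendicular)
Using tau = F * r * sin(90)
sin(90) = 1
tau = 5 * 1 * 1
tau = 5 Nm

5 Nm


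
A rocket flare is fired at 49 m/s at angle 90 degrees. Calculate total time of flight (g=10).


Given: v0 = 49 m/s, theta = 90 deg, g = 10 m/s^2
sin(90) = 1
Using T = 2*v0*sin(theta) / g
T = 2*49*1 / 10
T = 98 / 10
T = 49/5 s

49/5 s


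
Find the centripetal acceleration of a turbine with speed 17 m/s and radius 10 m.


Given: v = 17 m/s, r = 10 m
Using a_c = v^2 / r
a_c = 17^2 / 10
a_c = 289 / 10
a_c = 289/10 m/s^2

289/10 m/s^2


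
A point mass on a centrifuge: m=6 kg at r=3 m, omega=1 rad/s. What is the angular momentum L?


Given: m = 6 kg, r = 3 m, omega = 1 rad/s
For a point mass: I = m*r^2
I = 6*3^2 = 6*9 = 54
L = I*omega = 54*1
L = 54 kg*m^2/s

54 kg*m^2/s


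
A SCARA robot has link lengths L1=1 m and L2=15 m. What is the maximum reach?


Given: L1 = 1 m, L2 = 15 m
For a 2-link planar arm, max reach = L1 + L2 (fully extended)
Max reach = 1 + 15
Max reach = 16 m

16 m


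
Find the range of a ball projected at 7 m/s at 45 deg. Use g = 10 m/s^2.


Given: v0 = 7 m/s, theta = 45 deg, g = 10 m/s^2
sin(2*45) = sin(90) = 1
Using R = v0^2 * sin(2*theta) / g
R = 7^2 * 1 / 10
R = 49 / 10
R = 49/10 m

49/10 m


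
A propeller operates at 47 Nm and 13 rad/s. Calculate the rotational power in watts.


Given: tau = 47 Nm, omega = 13 rad/s
Using P = tau * omega
P = 47 * 13
P = 611 W

611 W


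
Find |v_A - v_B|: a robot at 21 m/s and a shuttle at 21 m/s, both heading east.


Given: v_A = 21 m/s east, v_B = 21 m/s east
Both move in the same direction; relative speed = |v_A - v_B|
|21 - 21| = |0|
= 0 m/s

0 m/s


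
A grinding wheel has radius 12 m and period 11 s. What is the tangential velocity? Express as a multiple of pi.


Given: radius r = 12 m, period T = 11 s
Using v = 2*pi*r / T
v = 2*pi*12 / 11
v = 24*pi / 11
v = 24/11*pi m/s

24/11*pi m/s


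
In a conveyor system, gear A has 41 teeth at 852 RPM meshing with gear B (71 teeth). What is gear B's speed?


Given: N1 = 41 teeth, w1 = 852 RPM, N2 = 71 teeth
Using N1*w1 = N2*w2
w2 = N1*w1 / N2
w2 = 41*852 / 71
w2 = 34932 / 71
w2 = 492 RPM

492 RPM


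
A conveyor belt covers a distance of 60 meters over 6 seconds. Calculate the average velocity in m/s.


Given: distance d = 60 m, time t = 6 s
Using v = d / t
v = 60 / 6
v = 10 m/s

10 m/s


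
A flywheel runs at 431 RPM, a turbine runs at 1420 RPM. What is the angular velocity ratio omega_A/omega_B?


Given: RPM_A = 431, RPM_B = 1420
omega = 2*pi*RPM/60, so omega_A/omega_B = RPM_A / RPM_B
omega_A/omega_B = 431 / 1420
omega_A/omega_B = 431/1420

431/1420


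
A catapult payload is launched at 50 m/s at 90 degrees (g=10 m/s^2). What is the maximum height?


Given: v0 = 50 m/s, theta = 90 deg, g = 10 m/s^2
sin^2(90) = 1
Using H = v0^2 * sin^2(theta) / (2*g)
H = 50^2 * 1 / (2*10)
H = 2500 * 1 / 20
H = 2500 / 20
H = 125 m

125 m


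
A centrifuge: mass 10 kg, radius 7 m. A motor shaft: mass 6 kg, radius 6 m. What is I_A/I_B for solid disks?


Given: M1=10 kg, R1=7 m, M2=6 kg, R2=6 m
For a disk: I = (1/2)*M*R^2, so I_A/I_B = (M1*R1^2)/(M2*R2^2)
M1*R1^2 = 10*49 = 490
M2*R2^2 = 6*36 = 216
I_A/I_B = 490/216 = 245/108

245/108


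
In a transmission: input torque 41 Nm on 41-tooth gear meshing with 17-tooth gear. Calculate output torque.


Given: N1 = 41, N2 = 17, T1 = 41 Nm
Using T2/T1 = N2/N1
T2 = T1 * N2 / N1
T2 = 41 * 17 / 41
T2 = 697 / 41
T2 = 17 Nm

17 Nm


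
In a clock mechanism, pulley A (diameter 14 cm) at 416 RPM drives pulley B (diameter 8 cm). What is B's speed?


Given: D1 = 14 cm, w1 = 416 RPM, D2 = 8 cm
Using D1*w1 = D2*w2
w2 = D1*w1 / D2
w2 = 14*416 / 8
w2 = 5824 / 8
w2 = 728 RPM

728 RPM


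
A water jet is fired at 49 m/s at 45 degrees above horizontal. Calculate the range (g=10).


Given: v0 = 49 m/s, theta = 45 deg, g = 10 m/s^2
sin(2*45) = sin(90) = 1
Using R = v0^2 * sin(2*theta) / g
R = 49^2 * 1 / 10
R = 2401 / 10
R = 2401/10 m

2401/10 m


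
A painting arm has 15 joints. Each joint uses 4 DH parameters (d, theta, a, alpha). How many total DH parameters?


Given: 15 joints, 4 DH parameters per joint (d, theta, a, alpha)
Total DH parameters = number_of_joints * 4
Total = 15 * 4
Total = 60

60


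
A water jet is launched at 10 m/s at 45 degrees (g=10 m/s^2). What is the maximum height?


Given: v0 = 10 m/s, theta = 45 deg, g = 10 m/s^2
sin^2(45) = 1/2
Using H = v0^2 * sin^2(theta) / (2*g)
H = 10^2 * 1/2 / (2*10)
H = 100 * 1/2 / 20
H = 50 / 20
H = 5/2 m

5/2 m


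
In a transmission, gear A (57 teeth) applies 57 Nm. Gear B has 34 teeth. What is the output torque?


Given: N1 = 57, N2 = 34, T1 = 57 Nm
Using T2/T1 = N2/N1
T2 = T1 * N2 / N1
T2 = 57 * 34 / 57
T2 = 1938 / 57
T2 = 34 Nm

34 Nm


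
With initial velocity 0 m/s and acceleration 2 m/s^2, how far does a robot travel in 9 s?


Given: v0 = 0 m/s, a = 2 m/s^2, t = 9 s
Using s = v0*t + (1/2)*a*t^2
s = 0*9 + (1/2)*2*9^2
s = 0 + (1/2)*162
s = 0 + 81
s = 81

81 m


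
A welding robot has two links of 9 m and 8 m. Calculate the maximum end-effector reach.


Given: L1 = 9 m, L2 = 8 m
For a 2-link planar arm, max reach = L1 + L2 (fully extended)
Max reach = 9 + 8
Max reach = 17 m

17 m


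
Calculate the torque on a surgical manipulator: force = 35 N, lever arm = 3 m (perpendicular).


Given: F = 35 N, r = 3 m, angle = 90 deg (perpendicular)
Using tau = F * r * sin(90)
sin(90) = 1
tau = 35 * 3 * 1
tau = 105 Nm

105 Nm


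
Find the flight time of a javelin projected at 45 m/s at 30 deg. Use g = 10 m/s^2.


Given: v0 = 45 m/s, theta = 30 deg, g = 10 m/s^2
sin(30) = 1/2
Using T = 2*v0*sin(theta) / g
T = 2*45*1/2 / 10
T = 45 / 10
T = 9/2 s

9/2 s


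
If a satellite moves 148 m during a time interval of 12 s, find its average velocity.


Given: distance d = 148 m, time t = 12 s
Using v = d / t
v = 148 / 12
v = 37/3 m/s

37/3 m/s


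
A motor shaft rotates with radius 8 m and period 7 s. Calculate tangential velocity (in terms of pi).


Given: radius r = 8 m, period T = 7 s
Using v = 2*pi*r / T
v = 2*pi*8 / 7
v = 16*pi / 7
v = 16/7*pi m/s

16/7*pi m/s


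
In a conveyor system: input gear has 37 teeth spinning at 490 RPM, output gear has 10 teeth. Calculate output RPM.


Given: N1 = 37 teeth, w1 = 490 RPM, N2 = 10 teeth
Using N1*w1 = N2*w2
w2 = N1*w1 / N2
w2 = 37*490 / 10
w2 = 18130 / 10
w2 = 1813 RPM

1813 RPM


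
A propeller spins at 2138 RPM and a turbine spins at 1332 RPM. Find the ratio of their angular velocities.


Given: RPM_A = 2138, RPM_B = 1332
omega = 2*pi*RPM/60, so omega_A/omega_B = RPM_A / RPM_B
omega_A/omega_B = 2138 / 1332
omega_A/omega_B = 1069/666

1069/666


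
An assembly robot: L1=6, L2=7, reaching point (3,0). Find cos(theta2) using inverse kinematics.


Given: L1 = 6, L2 = 7, target (x, y) = (3, 0)
Using cos(theta2) = (x^2 + y^2 - L1^2 - L2^2) / (2*L1*L2)
x^2 + y^2 = 3^2 + 0 = 9
L1^2 + L2^2 = 36 + 49 = 85
Numerator = 9 - 85 = -76
Denominator = 2*6*7 = 84
cos(theta2) = -76/84 = -19/21

-19/21


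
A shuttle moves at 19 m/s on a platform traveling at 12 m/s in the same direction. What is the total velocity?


Given: object velocity = 19 m/s, platform velocity = 12 m/s (same direction)
Using classical velocity addition: v_total = v_object + v_platform
v_total = 19 + 12
v_total = 31 m/s

31 m/s


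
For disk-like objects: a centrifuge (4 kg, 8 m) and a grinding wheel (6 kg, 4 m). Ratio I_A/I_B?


Given: M1=4 kg, R1=8 m, M2=6 kg, R2=4 m
For a disk: I = (1/2)*M*R^2, so I_A/I_B = (M1*R1^2)/(M2*R2^2)
M1*R1^2 = 4*64 = 256
M2*R2^2 = 6*16 = 96
I_A/I_B = 256/96 = 8/3

8/3


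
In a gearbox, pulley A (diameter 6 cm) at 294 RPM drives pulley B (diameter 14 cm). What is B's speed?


Given: D1 = 6 cm, w1 = 294 RPM, D2 = 14 cm
Using D1*w1 = D2*w2
w2 = D1*w1 / D2
w2 = 6*294 / 14
w2 = 1764 / 14
w2 = 126 RPM

126 RPM


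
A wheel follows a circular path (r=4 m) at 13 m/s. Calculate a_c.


Given: v = 13 m/s, r = 4 m
Using a_c = v^2 / r
a_c = 13^2 / 4
a_c = 169 / 4
a_c = 169/4 m/s^2

169/4 m/s^2


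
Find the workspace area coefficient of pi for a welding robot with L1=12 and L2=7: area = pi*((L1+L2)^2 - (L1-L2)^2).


Given: L1 = 12, L2 = 7
(L1+L2)^2 = (19)^2 = 361
(L1-L2)^2 = (5)^2 = 25
Difference = 361 - 25 = 336
This equals 4*L1*L2 = 4*12*7 = 336
Workspace area = 336*pi

336


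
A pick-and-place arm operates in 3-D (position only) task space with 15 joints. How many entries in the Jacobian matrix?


Given: task space dimension = 3, joints = 15
Jacobian is a 3 x 15 matrix
Total entries = rows * columns
Total = 3 * 15
Total = 45

45


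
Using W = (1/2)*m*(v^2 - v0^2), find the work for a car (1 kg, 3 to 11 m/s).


Given: m = 1 kg, v0 = 3 m/s, v = 11 m/s
Using W = (1/2)*m*(v^2 - v0^2)
v^2 = 11^2 = 121
v0^2 = 3^2 = 9
v^2 - v0^2 = 121 - 9 = 112
W = (1/2)*1*112 = 56 J

56 J


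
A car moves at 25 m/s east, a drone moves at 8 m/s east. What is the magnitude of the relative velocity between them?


Given: v_A = 25 m/s east, v_B = 8 m/s east
Both move in the same direction; relative speed = |v_A - v_B|
|25 - 8| = |17|
= 17 m/s

17 m/s


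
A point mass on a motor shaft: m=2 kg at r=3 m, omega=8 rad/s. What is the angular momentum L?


Given: m = 2 kg, r = 3 m, omega = 8 rad/s
For a point mass: I = m*r^2
I = 2*3^2 = 2*9 = 18
L = I*omega = 18*8
L = 144 kg*m^2/s

144 kg*m^2/s


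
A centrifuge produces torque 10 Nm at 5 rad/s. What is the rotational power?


Given: tau = 10 Nm, omega = 5 rad/s
Using P = tau * omega
P = 10 * 5
P = 50 W

50 W


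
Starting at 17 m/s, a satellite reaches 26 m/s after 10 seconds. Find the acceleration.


Given: initial velocity v0 = 17 m/s, final velocity v = 26 m/s, time t = 10 s
Using a = (v - v0) / t
a = (26 - 17) / 10
a = 9 / 10
a = 9/10 m/s^2

9/10 m/s^2


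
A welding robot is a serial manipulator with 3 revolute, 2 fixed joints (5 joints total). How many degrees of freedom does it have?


Given: serial robot with 3 revolute, 2 fixed joints
DOF contribution per joint type: revolute=1, prismatic=1, spherical=3, fixed=0
DOF = 3*1 + 2*0
DOF = 3

3


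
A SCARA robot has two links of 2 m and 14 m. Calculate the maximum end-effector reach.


Given: L1 = 2 m, L2 = 14 m
For a 2-link planar arm, max reach = L1 + L2 (fully extended)
Max reach = 2 + 14
Max reach = 16 m

16 m


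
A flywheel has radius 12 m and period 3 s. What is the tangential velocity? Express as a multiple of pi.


Given: radius r = 12 m, period T = 3 s
Using v = 2*pi*r / T
v = 2*pi*12 / 3
v = 24*pi / 3
v = 8*pi m/s

8*pi m/s


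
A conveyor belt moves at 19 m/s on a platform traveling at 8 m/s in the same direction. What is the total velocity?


Given: object velocity = 19 m/s, platform velocity = 8 m/s (same direction)
Using classical velocity addition: v_total = v_object + v_platform
v_total = 19 + 8
v_total = 27 m/s

27 m/s


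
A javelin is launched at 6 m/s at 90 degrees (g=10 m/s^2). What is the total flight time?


Given: v0 = 6 m/s, theta = 90 deg, g = 10 m/s^2
sin(90) = 1
Using T = 2*v0*sin(theta) / g
T = 2*6*1 / 10
T = 12 / 10
T = 6/5 s

6/5 s


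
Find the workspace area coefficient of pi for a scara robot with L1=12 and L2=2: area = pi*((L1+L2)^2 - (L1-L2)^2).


Given: L1 = 12, L2 = 2
(L1+L2)^2 = (14)^2 = 196
(L1-L2)^2 = (10)^2 = 100
Difference = 196 - 100 = 96
This equals 4*L1*L2 = 4*12*2 = 96
Workspace area = 96*pi

96


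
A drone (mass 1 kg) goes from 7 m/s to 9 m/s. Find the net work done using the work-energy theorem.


Given: m = 1 kg, v0 = 7 m/s, v = 9 m/s
Using W = (1/2)*m*(v^2 - v0^2)
v^2 = 9^2 = 81
v0^2 = 7^2 = 49
v^2 - v0^2 = 81 - 49 = 32
W = (1/2)*1*32 = 16 J

16 J


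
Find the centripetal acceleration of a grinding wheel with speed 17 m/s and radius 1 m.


Given: v = 17 m/s, r = 1 m
Using a_c = v^2 / r
a_c = 17^2 / 1
a_c = 289 / 1
a_c = 289 m/s^2

289 m/s^2


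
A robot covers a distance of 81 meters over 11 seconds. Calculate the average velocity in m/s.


Given: distance d = 81 m, time t = 11 s
Using v = d / t
v = 81 / 11
v = 81/11 m/s

81/11 m/s


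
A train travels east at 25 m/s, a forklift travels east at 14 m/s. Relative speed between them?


Given: v_A = 25 m/s east, v_B = 14 m/s east
Both move in the same direction; relative speed = |v_A - v_B|
|25 - 14| = |11|
= 11 m/s

11 m/s


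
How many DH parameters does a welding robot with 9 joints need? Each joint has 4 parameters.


Given: 9 joints, 4 DH parameters per joint (d, theta, a, alpha)
Total DH parameters = number_of_joints * 4
Total = 9 * 4
Total = 36

36


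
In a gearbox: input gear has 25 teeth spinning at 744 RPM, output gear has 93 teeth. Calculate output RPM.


Given: N1 = 25 teeth, w1 = 744 RPM, N2 = 93 teeth
Using N1*w1 = N2*w2
w2 = N1*w1 / N2
w2 = 25*744 / 93
w2 = 18600 / 93
w2 = 200 RPM

200 RPM


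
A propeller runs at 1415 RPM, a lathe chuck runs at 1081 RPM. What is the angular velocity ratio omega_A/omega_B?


Given: RPM_A = 1415, RPM_B = 1081
omega = 2*pi*RPM/60, so omega_A/omega_B = RPM_A / RPM_B
omega_A/omega_B = 1415 / 1081
omega_A/omega_B = 1415/1081

1415/1081


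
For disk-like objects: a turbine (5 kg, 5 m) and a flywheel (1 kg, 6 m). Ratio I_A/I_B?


Given: M1=5 kg, R1=5 m, M2=1 kg, R2=6 m
For a disk: I = (1/2)*M*R^2, so I_A/I_B = (M1*R1^2)/(M2*R2^2)
M1*R1^2 = 5*25 = 125
M2*R2^2 = 1*36 = 36
I_A/I_B = 125/36 = 125/36

125/36


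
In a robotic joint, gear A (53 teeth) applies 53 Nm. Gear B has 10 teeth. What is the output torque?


Given: N1 = 53, N2 = 10, T1 = 53 Nm
Using T2/T1 = N2/N1
T2 = T1 * N2 / N1
T2 = 53 * 10 / 53
T2 = 530 / 53
T2 = 10 Nm

10 Nm


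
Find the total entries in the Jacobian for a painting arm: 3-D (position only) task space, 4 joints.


Given: task space dimension = 3, joints = 4
Jacobian is a 3 x 4 matrix
Total entries = rows * columns
Total = 3 * 4
Total = 12

12


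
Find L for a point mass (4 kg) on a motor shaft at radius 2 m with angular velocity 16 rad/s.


Given: m = 4 kg, r = 2 m, omega = 16 rad/s
For a point mass: I = m*r^2
I = 4*2^2 = 4*4 = 16
L = I*omega = 16*16
L = 256 kg*m^2/s

256 kg*m^2/s


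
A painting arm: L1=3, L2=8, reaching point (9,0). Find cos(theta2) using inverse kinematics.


Given: L1 = 3, L2 = 8, target (x, y) = (9, 0)
Using cos(theta2) = (x^2 + y^2 - L1^2 - L2^2) / (2*L1*L2)
x^2 + y^2 = 9^2 + 0 = 81
L1^2 + L2^2 = 9 + 64 = 73
Numerator = 81 - 73 = 8
Denominator = 2*3*8 = 48
cos(theta2) = 8/48 = 1/6

1/6


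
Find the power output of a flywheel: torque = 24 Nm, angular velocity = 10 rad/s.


Given: tau = 24 Nm, omega = 10 rad/s
Using P = tau * omega
P = 24 * 10
P = 240 W

240 W


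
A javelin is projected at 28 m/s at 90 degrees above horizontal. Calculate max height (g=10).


Given: v0 = 28 m/s, theta = 90 deg, g = 10 m/s^2
sin^2(90) = 1
Using H = v0^2 * sin^2(theta) / (2*g)
H = 28^2 * 1 / (2*10)
H = 784 * 1 / 20
H = 784 / 20
H = 196/5 m

196/5 m


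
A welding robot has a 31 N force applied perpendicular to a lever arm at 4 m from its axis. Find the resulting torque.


Given: F = 31 N, r = 4 m, angle = 90 deg (perpendicular)
Using tau = F * r * sin(90)
sin(90) = 1
tau = 31 * 4 * 1
tau = 124 Nm

124 Nm


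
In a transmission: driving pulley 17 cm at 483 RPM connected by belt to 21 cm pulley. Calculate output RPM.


Given: D1 = 17 cm, w1 = 483 RPM, D2 = 21 cm
Using D1*w1 = D2*w2
w2 = D1*w1 / D2
w2 = 17*483 / 21
w2 = 8211 / 21
w2 = 391 RPM

391 RPM


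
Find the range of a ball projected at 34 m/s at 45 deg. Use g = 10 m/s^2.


Given: v0 = 34 m/s, theta = 45 deg, g = 10 m/s^2
sin(2*45) = sin(90) = 1
Using R = v0^2 * sin(2*theta) / g
R = 34^2 * 1 / 10
R = 1156 / 10
R = 578/5 m

578/5 m


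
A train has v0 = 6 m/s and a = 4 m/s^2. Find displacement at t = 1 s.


Given: v0 = 6 m/s, a = 4 m/s^2, t = 1 s
Using s = v0*t + (1/2)*a*t^2
s = 6*1 + (1/2)*4*1^2
s = 6 + (1/2)*4
s = 6 + 2
s = 8

8 m


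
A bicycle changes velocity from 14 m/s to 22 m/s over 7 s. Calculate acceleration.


Given: initial velocity v0 = 14 m/s, final velocity v = 22 m/s, time t = 7 s
Using a = (v - v0) / t
a = (22 - 14) / 7
a = 8 / 7
a = 8/7 m/s^2

8/7 m/s^2


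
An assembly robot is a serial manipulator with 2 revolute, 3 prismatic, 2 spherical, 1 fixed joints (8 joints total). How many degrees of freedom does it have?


Given: serial robot with 2 revolute, 3 prismatic, 2 spherical, 1 fixed joints
DOF contribution per joint type: revolute=1, prismatic=1, spherical=3, fixed=0
DOF = 2*1 + 3*1 + 2*3 + 1*0
DOF = 11

11
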